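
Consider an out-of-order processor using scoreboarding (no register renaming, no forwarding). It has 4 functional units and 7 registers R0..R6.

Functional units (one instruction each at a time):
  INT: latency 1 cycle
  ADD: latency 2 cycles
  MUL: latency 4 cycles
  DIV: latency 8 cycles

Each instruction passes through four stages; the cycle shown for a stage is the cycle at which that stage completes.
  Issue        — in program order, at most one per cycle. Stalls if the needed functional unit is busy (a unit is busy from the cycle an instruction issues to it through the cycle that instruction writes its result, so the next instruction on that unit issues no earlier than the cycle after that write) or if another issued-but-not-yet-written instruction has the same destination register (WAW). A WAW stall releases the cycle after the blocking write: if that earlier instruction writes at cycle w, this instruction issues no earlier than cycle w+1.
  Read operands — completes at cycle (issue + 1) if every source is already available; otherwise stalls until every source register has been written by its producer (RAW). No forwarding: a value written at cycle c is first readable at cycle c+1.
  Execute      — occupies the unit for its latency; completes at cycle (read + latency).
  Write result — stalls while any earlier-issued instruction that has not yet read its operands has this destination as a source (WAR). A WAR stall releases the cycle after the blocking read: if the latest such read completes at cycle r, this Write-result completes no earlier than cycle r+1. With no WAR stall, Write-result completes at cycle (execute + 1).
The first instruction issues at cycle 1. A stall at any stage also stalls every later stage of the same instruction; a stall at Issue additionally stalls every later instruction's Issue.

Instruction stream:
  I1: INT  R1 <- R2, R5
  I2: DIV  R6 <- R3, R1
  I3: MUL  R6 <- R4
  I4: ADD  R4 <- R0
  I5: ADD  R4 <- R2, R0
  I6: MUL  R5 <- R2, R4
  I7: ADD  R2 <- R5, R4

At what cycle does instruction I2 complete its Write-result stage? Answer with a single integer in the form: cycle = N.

cycle = 14

1) issue 1, read 2, done 3, write 4
2) issue 2, read 5, done 13, write 14  <RAW R1: wait I1 write@4>
3) issue 15, read 16, done 20, write 21  <WAW R6: wait I2 write@14>
4) issue 16, read 17, done 19, write 20
5) issue 21, read 22, done 24, write 25  <struct: ADD busy until I4 writes@20>
6) issue 22, read 26, done 30, write 31  <RAW R4: wait I5 write@25>
7) issue 26, read 32, done 34, write 35  <struct: ADD busy until I5 writes@25 / RAW R5: wait I6 write@31>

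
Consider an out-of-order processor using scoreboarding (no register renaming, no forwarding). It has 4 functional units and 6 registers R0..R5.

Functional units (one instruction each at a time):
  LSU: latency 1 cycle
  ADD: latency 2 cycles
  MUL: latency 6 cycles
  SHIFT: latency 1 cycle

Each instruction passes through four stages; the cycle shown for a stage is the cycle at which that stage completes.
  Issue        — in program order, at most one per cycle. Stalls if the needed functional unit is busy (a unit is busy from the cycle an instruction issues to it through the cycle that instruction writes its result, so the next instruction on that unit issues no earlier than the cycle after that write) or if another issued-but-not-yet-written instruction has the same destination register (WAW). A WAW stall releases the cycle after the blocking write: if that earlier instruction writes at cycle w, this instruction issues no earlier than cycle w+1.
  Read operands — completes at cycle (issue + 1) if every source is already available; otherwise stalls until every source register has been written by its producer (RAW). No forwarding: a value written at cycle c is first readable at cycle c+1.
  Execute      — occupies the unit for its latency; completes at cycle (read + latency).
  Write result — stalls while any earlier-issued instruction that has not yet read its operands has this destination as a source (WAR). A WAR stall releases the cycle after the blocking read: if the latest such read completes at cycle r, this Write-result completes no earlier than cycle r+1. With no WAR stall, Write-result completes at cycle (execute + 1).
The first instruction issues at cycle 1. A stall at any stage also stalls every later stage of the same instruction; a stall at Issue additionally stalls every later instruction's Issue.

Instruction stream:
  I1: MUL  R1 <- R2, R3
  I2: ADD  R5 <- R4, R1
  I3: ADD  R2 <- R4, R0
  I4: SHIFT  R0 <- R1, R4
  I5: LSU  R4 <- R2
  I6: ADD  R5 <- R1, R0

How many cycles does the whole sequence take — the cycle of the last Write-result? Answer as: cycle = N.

cycle = 23

c1: I1 dispatched to MUL
c2: I1 operands ready, I2 dispatched to ADD
c8: I1 complete
c9: R1←I1
c10: I2 operands ready
c12: I2 complete
c13: R5←I2
c14: I3 dispatched to ADD
c15: I3 operands ready, I4 dispatched to SHIFT
c16: I4 operands ready, I5 dispatched to LSU
c17: I3 complete, I4 complete
c18: R2←I3, R0←I4
c19: I5 operands ready, I6 dispatched to ADD
c20: I5 complete, I6 operands ready
c21: R4←I5
c22: I6 complete
c23: R5←I6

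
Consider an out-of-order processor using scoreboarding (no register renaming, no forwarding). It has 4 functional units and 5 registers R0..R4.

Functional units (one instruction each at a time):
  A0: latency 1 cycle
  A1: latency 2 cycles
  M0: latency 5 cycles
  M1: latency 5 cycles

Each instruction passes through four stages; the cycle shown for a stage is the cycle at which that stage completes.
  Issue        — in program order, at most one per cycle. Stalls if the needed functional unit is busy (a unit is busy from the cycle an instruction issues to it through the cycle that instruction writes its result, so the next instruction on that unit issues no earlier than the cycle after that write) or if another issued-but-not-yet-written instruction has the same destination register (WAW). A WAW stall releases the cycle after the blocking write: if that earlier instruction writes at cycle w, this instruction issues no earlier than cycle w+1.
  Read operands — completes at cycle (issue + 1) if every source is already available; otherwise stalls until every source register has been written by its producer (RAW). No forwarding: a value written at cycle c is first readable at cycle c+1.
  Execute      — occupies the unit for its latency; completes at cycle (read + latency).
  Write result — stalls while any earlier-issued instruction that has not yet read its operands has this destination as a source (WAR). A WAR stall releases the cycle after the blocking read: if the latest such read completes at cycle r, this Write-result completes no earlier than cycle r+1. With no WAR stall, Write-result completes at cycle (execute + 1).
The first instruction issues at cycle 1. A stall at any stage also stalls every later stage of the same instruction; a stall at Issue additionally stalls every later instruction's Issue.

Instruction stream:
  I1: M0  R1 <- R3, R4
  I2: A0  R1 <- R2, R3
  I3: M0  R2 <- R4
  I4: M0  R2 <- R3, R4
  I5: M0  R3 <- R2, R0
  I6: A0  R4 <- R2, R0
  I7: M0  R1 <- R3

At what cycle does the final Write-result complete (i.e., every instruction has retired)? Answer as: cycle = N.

cycle 1: I1→M0
cycle 2: I1 RO
cycle 7: I1 EX
cycle 8: I1 WR R1
cycle 9: I2→A0
cycle 10: I2 RO; I3→M0
cycle 11: I2 EX; I3 RO
cycle 12: I2 WR R1
cycle 16: I3 EX
cycle 17: I3 WR R2
cycle 18: I4→M0
cycle 19: I4 RO
cycle 24: I4 EX
cycle 25: I4 WR R2
cycle 26: I5→M0
cycle 27: I5 RO; I6→A0
cycle 28: I6 RO
cycle 29: I6 EX
cycle 30: I6 WR R4
cycle 32: I5 EX
cycle 33: I5 WR R3
cycle 34: I7→M0
cycle 35: I7 RO
cycle 40: I7 EX
cycle 41: I7 WR R1

cycle = 41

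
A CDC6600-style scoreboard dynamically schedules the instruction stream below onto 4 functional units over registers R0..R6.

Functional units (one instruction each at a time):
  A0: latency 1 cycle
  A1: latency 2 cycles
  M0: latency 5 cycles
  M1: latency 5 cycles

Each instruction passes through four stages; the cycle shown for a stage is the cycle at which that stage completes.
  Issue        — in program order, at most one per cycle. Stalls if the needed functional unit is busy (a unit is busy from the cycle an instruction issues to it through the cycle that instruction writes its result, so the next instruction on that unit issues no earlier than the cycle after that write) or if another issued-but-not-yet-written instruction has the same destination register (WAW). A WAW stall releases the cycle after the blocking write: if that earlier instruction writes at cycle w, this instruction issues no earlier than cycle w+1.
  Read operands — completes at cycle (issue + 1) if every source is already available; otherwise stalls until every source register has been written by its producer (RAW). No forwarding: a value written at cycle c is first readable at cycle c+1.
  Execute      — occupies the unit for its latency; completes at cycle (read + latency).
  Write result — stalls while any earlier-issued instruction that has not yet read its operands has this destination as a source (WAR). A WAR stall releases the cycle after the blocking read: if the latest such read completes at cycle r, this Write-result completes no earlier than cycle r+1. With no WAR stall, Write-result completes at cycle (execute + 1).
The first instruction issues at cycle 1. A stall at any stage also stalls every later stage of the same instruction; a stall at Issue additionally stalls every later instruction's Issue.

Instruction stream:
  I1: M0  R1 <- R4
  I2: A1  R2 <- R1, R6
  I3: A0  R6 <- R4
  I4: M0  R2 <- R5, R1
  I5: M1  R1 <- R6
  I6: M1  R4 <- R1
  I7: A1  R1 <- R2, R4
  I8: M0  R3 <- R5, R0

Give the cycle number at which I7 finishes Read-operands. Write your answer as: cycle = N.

c1: issue I1 (M0)
c2: I1 read-ops, issue I2 (A1)
c3: issue I3 (A0)
c4: I3 read-ops
c5: I3 finished on A0
c7: I1 finished on M0
c8: I1→R1
c9: I2 read-ops
c10: I3→R6
c11: I2 finished on A1
c12: I2→R2
c13: issue I4 (M0)
c14: I4 read-ops, issue I5 (M1)
c15: I5 read-ops
c19: I4 finished on M0
c20: I4→R2, I5 finished on M1
c21: I5→R1
c22: issue I6 (M1)
c23: I6 read-ops, issue I7 (A1)
c24: issue I8 (M0)
c25: I8 read-ops
c28: I6 finished on M1
c29: I6→R4
c30: I7 read-ops, I8 finished on M0
c31: I8→R3
c32: I7 finished on A1
c33: I7→R1

cycle = 30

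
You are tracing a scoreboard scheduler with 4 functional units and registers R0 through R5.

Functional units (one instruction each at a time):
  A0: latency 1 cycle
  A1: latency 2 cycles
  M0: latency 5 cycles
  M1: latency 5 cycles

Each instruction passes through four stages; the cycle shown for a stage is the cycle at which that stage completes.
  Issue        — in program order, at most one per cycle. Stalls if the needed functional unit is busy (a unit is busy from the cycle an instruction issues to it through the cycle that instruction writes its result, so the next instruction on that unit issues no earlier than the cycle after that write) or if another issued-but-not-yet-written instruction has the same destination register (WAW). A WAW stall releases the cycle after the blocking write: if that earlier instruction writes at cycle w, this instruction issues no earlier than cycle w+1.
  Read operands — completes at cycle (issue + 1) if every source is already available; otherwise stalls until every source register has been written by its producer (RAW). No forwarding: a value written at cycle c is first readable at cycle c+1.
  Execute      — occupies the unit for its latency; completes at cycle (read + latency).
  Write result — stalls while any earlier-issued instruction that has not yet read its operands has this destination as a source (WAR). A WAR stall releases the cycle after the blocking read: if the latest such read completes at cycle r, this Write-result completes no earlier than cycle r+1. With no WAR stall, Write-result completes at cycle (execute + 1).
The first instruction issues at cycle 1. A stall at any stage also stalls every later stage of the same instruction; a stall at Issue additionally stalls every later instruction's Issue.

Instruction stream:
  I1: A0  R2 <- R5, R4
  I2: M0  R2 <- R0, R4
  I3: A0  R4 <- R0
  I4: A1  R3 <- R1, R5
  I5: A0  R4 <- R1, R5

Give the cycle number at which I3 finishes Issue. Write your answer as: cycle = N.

[I1] 1/2/3/4
[I2] 5/6/11/12  (WAW R2: wait I1 write@4)
[I3] 6/7/8/9
[I4] 7/8/10/11
[I5] 10/11/12/13  (struct: A0 busy until I3 writes@9)

cycle = 6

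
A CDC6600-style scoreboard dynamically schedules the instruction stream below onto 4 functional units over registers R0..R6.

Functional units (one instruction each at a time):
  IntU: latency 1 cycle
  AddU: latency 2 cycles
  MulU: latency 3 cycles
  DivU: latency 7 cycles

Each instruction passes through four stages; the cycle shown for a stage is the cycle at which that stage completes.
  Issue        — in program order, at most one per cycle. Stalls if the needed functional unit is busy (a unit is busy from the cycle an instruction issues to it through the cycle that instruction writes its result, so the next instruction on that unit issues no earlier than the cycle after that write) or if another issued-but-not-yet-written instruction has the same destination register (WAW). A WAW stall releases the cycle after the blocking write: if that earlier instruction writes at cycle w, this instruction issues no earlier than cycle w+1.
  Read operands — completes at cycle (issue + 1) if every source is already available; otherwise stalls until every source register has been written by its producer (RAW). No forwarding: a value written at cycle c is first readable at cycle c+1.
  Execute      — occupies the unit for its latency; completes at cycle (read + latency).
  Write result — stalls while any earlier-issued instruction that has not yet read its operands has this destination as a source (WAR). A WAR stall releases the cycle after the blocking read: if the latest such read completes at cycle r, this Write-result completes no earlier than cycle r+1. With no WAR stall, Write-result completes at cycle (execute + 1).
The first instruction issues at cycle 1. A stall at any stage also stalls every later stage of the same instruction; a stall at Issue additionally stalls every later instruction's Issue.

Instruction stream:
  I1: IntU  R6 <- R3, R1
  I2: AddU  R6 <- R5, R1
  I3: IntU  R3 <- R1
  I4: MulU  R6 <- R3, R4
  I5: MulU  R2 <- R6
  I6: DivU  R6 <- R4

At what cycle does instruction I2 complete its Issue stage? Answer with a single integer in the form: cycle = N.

cycle 1: issue I1 (IntU)
cycle 2: I1 read-ops
cycle 3: I1 finished on IntU
cycle 4: I1→R6
cycle 5: issue I2 (AddU)
cycle 6: I2 read-ops | issue I3 (IntU)
cycle 7: I3 read-ops
cycle 8: I2 finished on AddU | I3 finished on IntU
cycle 9: I2→R6 | I3→R3
cycle 10: issue I4 (MulU)
cycle 11: I4 read-ops
cycle 14: I4 finished on MulU
cycle 15: I4→R6
cycle 16: issue I5 (MulU)
cycle 17: I5 read-ops | issue I6 (DivU)
cycle 18: I6 read-ops
cycle 20: I5 finished on MulU
cycle 21: I5→R2
cycle 25: I6 finished on DivU
cycle 26: I6→R6

cycle = 5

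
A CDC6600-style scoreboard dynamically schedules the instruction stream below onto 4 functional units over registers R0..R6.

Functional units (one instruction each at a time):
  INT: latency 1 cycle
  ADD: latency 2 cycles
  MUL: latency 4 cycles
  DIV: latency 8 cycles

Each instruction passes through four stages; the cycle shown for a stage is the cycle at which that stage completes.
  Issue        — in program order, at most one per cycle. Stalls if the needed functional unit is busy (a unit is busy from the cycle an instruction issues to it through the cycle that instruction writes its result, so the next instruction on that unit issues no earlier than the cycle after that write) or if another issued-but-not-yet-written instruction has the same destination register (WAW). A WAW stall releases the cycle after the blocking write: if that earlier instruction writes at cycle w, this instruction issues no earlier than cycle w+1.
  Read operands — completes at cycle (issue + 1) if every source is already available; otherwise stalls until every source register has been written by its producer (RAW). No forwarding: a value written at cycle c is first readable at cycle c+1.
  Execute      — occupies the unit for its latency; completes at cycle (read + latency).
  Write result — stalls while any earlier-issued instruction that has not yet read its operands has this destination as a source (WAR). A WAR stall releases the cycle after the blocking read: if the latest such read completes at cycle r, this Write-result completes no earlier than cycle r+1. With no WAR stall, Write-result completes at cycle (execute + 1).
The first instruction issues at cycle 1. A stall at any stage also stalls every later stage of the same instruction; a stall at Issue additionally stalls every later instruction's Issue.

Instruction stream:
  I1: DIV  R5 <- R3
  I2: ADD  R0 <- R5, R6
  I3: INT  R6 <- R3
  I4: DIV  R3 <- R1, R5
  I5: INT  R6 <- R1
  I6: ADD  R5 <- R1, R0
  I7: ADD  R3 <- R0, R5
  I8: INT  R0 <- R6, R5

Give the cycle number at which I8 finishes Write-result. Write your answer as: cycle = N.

t=1  I1→DIV
t=2  I1 RO; I2→ADD
t=3  I3→INT
t=4  I3 RO
t=5  I3 EX
t=10  I1 EX
t=11  I1 WR R5
t=12  I2 RO; I4→DIV
t=13  I3 WR R6; I4 RO
t=14  I2 EX; I5→INT
t=15  I2 WR R0; I5 RO
t=16  I5 EX; I6→ADD
t=17  I5 WR R6; I6 RO
t=19  I6 EX
t=20  I6 WR R5
t=21  I4 EX
t=22  I4 WR R3
t=23  I7→ADD
t=24  I7 RO; I8→INT
t=25  I8 RO
t=26  I7 EX; I8 EX
t=27  I7 WR R3; I8 WR R0

cycle = 27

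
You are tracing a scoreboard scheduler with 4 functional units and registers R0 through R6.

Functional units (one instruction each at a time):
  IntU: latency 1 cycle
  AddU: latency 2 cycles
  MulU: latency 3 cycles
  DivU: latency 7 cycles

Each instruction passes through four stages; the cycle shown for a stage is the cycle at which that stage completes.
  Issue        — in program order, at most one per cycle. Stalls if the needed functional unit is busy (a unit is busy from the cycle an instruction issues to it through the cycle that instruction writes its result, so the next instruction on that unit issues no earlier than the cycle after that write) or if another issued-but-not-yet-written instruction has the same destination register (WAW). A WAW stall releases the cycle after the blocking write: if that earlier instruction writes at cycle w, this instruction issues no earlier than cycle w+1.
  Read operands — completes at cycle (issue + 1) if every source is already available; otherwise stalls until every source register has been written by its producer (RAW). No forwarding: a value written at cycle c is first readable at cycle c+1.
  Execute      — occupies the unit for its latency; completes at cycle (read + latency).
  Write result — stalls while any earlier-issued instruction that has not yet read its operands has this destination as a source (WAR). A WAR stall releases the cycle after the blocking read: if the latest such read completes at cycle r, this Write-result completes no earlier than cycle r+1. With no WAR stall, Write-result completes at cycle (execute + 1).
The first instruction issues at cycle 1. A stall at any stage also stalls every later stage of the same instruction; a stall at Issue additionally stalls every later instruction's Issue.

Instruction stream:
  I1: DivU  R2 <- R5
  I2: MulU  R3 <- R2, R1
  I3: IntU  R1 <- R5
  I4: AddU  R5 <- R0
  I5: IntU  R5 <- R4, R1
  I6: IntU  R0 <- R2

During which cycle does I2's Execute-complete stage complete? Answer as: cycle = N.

cycle = 14

I1 -> (1, 2, 9, 10)
I2 -> (2, 11, 14, 15)  // RAW R2: wait I1 write@10
I3 -> (3, 4, 5, 12)  // WAR R1: wait I2 read@11
I4 -> (4, 5, 7, 8)
I5 -> (13, 14, 15, 16)  // struct: IntU busy until I3 writes@12
I6 -> (17, 18, 19, 20)  // struct: IntU busy until I5 writes@16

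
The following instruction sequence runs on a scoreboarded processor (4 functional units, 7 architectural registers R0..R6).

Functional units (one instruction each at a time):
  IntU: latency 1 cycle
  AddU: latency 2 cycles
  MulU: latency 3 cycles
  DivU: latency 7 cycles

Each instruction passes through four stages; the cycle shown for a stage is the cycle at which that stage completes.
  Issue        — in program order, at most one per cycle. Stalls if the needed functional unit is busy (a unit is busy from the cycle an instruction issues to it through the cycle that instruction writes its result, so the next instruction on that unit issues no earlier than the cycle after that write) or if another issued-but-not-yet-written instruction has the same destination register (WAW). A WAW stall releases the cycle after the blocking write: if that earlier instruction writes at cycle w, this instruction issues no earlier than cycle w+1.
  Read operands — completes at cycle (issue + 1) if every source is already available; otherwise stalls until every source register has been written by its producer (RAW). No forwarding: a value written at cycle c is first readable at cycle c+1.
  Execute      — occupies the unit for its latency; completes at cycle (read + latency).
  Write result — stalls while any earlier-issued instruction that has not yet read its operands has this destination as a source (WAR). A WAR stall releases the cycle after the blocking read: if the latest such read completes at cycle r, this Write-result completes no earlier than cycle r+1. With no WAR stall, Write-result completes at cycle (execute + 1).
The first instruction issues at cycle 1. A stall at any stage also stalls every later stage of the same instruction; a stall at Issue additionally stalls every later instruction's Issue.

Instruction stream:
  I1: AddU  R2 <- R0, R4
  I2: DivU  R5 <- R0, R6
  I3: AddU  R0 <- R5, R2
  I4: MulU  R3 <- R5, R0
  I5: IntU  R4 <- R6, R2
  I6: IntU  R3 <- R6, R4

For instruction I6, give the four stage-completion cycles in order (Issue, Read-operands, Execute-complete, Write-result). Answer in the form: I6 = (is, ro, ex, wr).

I6 = (21, 22, 23, 24)

t=1  issue I1 (AddU)
t=2  I1 read-ops, issue I2 (DivU)
t=3  I2 read-ops
t=4  I1 finished on AddU
t=5  I1→R2
t=6  issue I3 (AddU)
t=7  issue I4 (MulU)
t=8  issue I5 (IntU)
t=9  I5 read-ops
t=10  I2 finished on DivU, I5 finished on IntU
t=11  I2→R5, I5→R4
t=12  I3 read-ops
t=14  I3 finished on AddU
t=15  I3→R0
t=16  I4 read-ops
t=19  I4 finished on MulU
t=20  I4→R3
t=21  issue I6 (IntU)
t=22  I6 read-ops
t=23  I6 finished on IntU
t=24  I6→R3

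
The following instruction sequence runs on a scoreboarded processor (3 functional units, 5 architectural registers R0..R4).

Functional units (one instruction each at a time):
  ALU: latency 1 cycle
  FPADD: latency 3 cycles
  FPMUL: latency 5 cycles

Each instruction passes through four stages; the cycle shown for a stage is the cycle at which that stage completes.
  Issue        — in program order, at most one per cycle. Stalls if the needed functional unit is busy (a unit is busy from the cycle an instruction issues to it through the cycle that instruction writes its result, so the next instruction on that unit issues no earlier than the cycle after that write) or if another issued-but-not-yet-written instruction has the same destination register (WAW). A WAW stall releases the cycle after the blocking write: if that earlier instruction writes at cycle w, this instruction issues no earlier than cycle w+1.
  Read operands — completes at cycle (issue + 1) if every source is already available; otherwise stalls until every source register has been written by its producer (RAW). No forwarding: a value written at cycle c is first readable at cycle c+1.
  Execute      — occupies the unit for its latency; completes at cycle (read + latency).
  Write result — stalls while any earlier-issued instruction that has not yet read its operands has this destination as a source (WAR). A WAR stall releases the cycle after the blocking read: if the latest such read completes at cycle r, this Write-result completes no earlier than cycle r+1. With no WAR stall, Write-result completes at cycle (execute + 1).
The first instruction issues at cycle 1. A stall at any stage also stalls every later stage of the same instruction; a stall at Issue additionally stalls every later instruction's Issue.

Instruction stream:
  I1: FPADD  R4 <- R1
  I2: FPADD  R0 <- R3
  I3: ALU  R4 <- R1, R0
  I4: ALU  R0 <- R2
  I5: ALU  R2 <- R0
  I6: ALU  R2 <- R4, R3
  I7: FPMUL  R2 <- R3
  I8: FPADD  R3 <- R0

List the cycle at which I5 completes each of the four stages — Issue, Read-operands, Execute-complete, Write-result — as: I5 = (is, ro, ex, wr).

I1: IS=1 RO=2 EX=5 WR=6
I2: IS=7 RO=8 EX=11 WR=12  [struct: FPADD busy until I1 writes@6]
I3: IS=8 RO=13 EX=14 WR=15  [RAW R0: wait I2 write@12]
I4: IS=16 RO=17 EX=18 WR=19  [struct: ALU busy until I3 writes@15]
I5: IS=20 RO=21 EX=22 WR=23  [struct: ALU busy until I4 writes@19]
I6: IS=24 RO=25 EX=26 WR=27  [struct: ALU busy until I5 writes@23]
I7: IS=28 RO=29 EX=34 WR=35  [WAW R2: wait I6 write@27]
I8: IS=29 RO=30 EX=33 WR=34

I5 = (20, 21, 22, 23)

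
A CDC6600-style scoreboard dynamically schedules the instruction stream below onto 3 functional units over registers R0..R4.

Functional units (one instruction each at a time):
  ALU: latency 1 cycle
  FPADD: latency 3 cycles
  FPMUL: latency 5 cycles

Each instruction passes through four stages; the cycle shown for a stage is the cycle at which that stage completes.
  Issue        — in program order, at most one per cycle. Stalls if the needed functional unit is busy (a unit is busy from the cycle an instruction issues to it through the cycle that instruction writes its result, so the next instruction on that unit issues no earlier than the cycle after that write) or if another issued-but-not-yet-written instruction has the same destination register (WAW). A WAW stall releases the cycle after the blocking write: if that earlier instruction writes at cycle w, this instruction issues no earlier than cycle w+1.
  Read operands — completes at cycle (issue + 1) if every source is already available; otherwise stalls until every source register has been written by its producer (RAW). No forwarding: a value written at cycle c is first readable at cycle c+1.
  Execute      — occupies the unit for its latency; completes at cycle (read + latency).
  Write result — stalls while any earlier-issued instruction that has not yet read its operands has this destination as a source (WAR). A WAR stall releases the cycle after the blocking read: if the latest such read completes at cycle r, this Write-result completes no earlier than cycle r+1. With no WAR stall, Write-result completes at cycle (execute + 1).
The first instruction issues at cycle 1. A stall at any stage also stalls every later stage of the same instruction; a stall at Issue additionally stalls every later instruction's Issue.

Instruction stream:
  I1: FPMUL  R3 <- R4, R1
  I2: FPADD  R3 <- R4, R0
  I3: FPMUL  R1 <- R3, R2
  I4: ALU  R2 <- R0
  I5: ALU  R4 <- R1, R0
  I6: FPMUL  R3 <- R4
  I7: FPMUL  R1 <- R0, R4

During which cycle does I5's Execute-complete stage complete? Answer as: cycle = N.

cycle = 23

cycle 1: I1 issues→FPMUL
cycle 2: I1 reads
cycle 7: I1 exec-done
cycle 8: I1 writes R3
cycle 9: I2 issues→FPADD
cycle 10: I2 reads; I3 issues→FPMUL
cycle 11: I4 issues→ALU
cycle 12: I4 reads
cycle 13: I2 exec-done; I4 exec-done
cycle 14: I2 writes R3
cycle 15: I3 reads
cycle 16: I4 writes R2
cycle 17: I5 issues→ALU
cycle 20: I3 exec-done
cycle 21: I3 writes R1
cycle 22: I5 reads; I6 issues→FPMUL
cycle 23: I5 exec-done
cycle 24: I5 writes R4
cycle 25: I6 reads
cycle 30: I6 exec-done
cycle 31: I6 writes R3
cycle 32: I7 issues→FPMUL
cycle 33: I7 reads
cycle 38: I7 exec-done
cycle 39: I7 writes R1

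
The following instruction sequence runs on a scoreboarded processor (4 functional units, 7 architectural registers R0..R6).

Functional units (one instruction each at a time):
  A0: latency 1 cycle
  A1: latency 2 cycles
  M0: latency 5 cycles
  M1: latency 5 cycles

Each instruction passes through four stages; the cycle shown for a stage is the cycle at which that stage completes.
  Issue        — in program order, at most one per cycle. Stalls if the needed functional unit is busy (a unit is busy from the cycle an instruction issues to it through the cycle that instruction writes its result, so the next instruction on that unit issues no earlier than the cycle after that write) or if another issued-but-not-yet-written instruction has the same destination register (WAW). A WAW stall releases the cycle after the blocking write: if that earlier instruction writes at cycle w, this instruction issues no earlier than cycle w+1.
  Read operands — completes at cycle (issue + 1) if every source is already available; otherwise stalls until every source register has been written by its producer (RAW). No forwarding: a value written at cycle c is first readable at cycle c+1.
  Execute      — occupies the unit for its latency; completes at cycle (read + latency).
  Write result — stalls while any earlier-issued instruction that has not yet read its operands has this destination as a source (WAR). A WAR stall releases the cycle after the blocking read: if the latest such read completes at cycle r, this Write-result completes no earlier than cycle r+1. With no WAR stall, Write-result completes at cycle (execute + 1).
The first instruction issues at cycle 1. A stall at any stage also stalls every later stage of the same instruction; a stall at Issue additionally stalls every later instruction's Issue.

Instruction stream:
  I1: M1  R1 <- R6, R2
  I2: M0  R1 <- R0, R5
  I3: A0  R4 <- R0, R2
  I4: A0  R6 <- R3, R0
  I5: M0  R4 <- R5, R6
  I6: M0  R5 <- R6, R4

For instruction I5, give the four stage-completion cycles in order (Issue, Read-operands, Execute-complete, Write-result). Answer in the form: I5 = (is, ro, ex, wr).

I1  is:1  ro:2  ex:7  wr:8
I2  is:9  ro:10  ex:15  wr:16  — WAW R1: wait I1 write@8
I3  is:10  ro:11  ex:12  wr:13
I4  is:14  ro:15  ex:16  wr:17  — struct: A0 busy until I3 writes@13
I5  is:17  ro:18  ex:23  wr:24  — struct: M0 busy until I2 writes@16
I6  is:25  ro:26  ex:31  wr:32  — struct: M0 busy until I5 writes@24

I5 = (17, 18, 23, 24)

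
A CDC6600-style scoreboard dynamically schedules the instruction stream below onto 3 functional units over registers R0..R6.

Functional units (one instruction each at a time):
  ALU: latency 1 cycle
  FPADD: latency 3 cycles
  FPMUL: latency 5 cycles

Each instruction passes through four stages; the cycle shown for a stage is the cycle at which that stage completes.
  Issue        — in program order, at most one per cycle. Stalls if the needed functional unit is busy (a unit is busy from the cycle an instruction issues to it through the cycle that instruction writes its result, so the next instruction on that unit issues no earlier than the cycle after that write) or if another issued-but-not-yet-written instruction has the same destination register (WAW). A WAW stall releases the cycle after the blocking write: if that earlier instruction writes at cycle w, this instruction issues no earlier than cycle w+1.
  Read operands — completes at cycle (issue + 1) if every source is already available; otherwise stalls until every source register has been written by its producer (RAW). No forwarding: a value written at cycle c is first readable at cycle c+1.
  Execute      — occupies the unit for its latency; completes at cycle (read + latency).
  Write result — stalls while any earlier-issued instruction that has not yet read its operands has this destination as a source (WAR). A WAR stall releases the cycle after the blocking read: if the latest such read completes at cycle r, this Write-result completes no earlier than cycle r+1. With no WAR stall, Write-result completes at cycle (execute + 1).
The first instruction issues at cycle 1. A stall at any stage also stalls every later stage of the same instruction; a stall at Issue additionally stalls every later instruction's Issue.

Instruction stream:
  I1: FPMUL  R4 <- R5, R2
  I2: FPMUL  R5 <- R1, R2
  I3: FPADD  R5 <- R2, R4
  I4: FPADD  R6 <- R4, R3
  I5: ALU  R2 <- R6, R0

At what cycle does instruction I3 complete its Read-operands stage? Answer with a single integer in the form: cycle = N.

I1  is:1  ro:2  ex:7  wr:8
I2  is:9  ro:10  ex:15  wr:16  — struct: FPMUL busy until I1 writes@8
I3  is:17  ro:18  ex:21  wr:22  — WAW R5: wait I2 write@16
I4  is:23  ro:24  ex:27  wr:28  — struct: FPADD busy until I3 writes@22
I5  is:24  ro:29  ex:30  wr:31  — RAW R6: wait I4 write@28

cycle = 18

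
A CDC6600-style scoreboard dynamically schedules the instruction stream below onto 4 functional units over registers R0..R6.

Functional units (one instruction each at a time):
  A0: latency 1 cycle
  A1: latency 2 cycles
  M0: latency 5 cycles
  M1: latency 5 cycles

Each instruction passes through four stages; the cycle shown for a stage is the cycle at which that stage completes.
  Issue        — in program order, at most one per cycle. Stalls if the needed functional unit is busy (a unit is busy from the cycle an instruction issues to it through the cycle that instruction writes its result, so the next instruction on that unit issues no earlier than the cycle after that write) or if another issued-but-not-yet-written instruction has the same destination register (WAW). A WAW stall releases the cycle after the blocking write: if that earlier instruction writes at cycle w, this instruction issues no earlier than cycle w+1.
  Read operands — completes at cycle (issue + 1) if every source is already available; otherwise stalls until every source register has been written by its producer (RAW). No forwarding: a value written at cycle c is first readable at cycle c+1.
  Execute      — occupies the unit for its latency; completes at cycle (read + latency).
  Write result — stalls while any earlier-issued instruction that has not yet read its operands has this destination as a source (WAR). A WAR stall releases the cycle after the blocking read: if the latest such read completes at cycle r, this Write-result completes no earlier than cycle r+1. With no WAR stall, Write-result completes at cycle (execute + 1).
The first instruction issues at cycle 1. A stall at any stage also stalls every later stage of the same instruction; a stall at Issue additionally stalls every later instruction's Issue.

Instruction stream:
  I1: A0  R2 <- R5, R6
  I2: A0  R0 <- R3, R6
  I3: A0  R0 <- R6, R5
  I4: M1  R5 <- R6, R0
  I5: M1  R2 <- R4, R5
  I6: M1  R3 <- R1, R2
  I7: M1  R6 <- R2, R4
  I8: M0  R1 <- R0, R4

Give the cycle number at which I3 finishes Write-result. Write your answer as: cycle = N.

cycle 1: I1→A0
cycle 2: I1 RO
cycle 3: I1 EX
cycle 4: I1 WR R2
cycle 5: I2→A0
cycle 6: I2 RO
cycle 7: I2 EX
cycle 8: I2 WR R0
cycle 9: I3→A0
cycle 10: I3 RO; I4→M1
cycle 11: I3 EX
cycle 12: I3 WR R0
cycle 13: I4 RO
cycle 18: I4 EX
cycle 19: I4 WR R5
cycle 20: I5→M1
cycle 21: I5 RO
cycle 26: I5 EX
cycle 27: I5 WR R2
cycle 28: I6→M1
cycle 29: I6 RO
cycle 34: I6 EX
cycle 35: I6 WR R3
cycle 36: I7→M1
cycle 37: I7 RO; I8→M0
cycle 38: I8 RO
cycle 42: I7 EX
cycle 43: I7 WR R6; I8 EX
cycle 44: I8 WR R1

cycle = 12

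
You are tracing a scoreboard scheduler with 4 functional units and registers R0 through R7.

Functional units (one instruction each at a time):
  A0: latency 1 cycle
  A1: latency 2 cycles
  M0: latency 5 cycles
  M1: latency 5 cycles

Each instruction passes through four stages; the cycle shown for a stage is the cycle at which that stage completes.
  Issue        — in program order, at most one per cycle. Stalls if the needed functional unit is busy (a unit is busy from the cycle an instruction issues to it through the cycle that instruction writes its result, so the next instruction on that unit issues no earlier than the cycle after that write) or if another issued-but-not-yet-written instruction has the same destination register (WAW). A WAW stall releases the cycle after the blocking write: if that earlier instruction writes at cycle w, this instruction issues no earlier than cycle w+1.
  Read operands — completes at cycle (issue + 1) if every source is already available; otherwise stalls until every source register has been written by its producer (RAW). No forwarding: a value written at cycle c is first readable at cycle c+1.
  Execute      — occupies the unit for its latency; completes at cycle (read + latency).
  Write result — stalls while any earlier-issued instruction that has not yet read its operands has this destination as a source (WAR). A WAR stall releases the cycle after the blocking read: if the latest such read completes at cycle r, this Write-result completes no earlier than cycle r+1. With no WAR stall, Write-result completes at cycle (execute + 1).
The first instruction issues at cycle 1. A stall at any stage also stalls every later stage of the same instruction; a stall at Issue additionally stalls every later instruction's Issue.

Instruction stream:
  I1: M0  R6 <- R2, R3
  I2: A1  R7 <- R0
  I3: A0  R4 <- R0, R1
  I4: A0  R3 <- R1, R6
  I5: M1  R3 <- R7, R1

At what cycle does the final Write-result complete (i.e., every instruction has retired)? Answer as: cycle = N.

cycle = 19

I1  is:1  ro:2  ex:7  wr:8
I2  is:2  ro:3  ex:5  wr:6
I3  is:3  ro:4  ex:5  wr:6
I4  is:7  ro:9  ex:10  wr:11  — struct: A0 busy until I3 writes@6, RAW R6: wait I1 write@8
I5  is:12  ro:13  ex:18  wr:19  — WAW R3: wait I4 write@11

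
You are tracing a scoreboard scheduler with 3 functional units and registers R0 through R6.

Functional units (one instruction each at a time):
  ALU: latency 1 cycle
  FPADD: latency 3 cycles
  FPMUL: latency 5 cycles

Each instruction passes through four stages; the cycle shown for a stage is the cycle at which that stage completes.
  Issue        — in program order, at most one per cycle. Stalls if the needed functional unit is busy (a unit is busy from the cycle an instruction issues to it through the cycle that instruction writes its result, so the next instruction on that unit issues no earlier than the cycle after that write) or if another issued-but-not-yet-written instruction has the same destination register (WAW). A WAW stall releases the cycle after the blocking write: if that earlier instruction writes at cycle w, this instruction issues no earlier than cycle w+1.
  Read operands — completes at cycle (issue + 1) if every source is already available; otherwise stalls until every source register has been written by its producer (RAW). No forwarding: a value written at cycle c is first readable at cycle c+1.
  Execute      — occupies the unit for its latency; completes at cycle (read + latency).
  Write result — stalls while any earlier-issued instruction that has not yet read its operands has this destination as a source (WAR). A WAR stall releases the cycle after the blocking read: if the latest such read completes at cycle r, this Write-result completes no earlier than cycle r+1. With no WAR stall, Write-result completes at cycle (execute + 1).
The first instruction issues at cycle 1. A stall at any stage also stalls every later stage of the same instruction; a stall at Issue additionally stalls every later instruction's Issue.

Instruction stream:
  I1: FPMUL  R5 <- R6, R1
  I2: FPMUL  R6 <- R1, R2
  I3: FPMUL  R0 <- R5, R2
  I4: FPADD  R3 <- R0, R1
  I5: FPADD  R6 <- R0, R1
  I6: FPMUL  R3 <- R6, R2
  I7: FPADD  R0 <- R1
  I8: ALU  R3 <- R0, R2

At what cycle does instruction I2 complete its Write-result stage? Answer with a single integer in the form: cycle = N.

cycle 1: issue I1 (FPMUL)
cycle 2: I1 read-ops
cycle 7: I1 finished on FPMUL
cycle 8: I1→R5
cycle 9: issue I2 (FPMUL)
cycle 10: I2 read-ops
cycle 15: I2 finished on FPMUL
cycle 16: I2→R6
cycle 17: issue I3 (FPMUL)
cycle 18: I3 read-ops | issue I4 (FPADD)
cycle 23: I3 finished on FPMUL
cycle 24: I3→R0
cycle 25: I4 read-ops
cycle 28: I4 finished on FPADD
cycle 29: I4→R3
cycle 30: issue I5 (FPADD)
cycle 31: I5 read-ops | issue I6 (FPMUL)
cycle 34: I5 finished on FPADD
cycle 35: I5→R6
cycle 36: I6 read-ops | issue I7 (FPADD)
cycle 37: I7 read-ops
cycle 40: I7 finished on FPADD
cycle 41: I6 finished on FPMUL | I7→R0
cycle 42: I6→R3
cycle 43: issue I8 (ALU)
cycle 44: I8 read-ops
cycle 45: I8 finished on ALU
cycle 46: I8→R3

cycle = 16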